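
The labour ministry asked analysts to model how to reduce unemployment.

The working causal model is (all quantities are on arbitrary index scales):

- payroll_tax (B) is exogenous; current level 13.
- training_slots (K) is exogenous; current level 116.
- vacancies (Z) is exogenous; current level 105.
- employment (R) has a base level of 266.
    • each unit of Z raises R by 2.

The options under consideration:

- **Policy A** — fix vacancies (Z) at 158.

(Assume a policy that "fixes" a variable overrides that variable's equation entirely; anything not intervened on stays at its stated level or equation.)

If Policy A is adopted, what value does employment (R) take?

582

Policy A (Z := 158):
  Z = 158
  R = 266 + 2·158 = 582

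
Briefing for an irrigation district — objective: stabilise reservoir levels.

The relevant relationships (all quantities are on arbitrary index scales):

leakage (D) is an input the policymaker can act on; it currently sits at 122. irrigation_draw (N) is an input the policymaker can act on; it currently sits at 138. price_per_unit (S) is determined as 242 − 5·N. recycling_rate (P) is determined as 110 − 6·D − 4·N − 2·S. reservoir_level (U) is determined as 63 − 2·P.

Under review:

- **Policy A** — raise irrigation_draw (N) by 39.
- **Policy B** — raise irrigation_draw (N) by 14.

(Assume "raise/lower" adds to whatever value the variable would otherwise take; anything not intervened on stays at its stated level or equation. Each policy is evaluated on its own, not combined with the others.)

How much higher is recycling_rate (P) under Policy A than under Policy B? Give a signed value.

Policy A (N + 39):
  D = 122
  N = 138 + 39 = 177
  S = 242 − 5·177 = -643
  P = 110 − 6·122 − 4·177 − 2·(-643) = -44
Policy B (N + 14):
  D = 122
  N = 138 + 14 = 152
  S = 242 − 5·152 = -518
  P = 110 − 6·122 − 4·152 − 2·(-518) = -194
P: -44 − (-194) = 150

150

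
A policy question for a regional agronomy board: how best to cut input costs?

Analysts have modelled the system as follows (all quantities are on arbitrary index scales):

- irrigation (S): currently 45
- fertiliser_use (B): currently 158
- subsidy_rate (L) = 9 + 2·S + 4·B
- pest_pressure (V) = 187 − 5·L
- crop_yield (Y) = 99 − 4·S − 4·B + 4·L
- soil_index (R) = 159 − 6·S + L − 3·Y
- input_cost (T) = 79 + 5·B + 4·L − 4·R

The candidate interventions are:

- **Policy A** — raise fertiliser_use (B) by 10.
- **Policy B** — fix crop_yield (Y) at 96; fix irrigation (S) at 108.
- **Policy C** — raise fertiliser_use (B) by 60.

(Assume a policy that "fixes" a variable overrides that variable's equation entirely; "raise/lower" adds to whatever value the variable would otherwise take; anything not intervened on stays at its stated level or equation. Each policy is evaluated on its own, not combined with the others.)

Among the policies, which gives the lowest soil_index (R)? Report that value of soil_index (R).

Policy A (B + 10):
  S = 45
  B = 158 + 10 = 168
  L = 9 + 2·45 + 4·168 = 771
  Y = 99 − 4·45 − 4·168 + 4·771 = 2331
  R = 159 − 6·45 + 771 − 3·2331 = -6333
Policy B (Y := 96, S := 108):
  S = 108
  B = 158
  L = 9 + 2·108 + 4·158 = 857
  Y = 96
  R = 159 − 6·108 + 857 − 3·96 = 80
Policy C (B + 60):
  S = 45
  B = 158 + 60 = 218
  L = 9 + 2·45 + 4·218 = 971
  Y = 99 − 4·45 − 4·218 + 4·971 = 2931
  R = 159 − 6·45 + 971 − 3·2931 = -7933
Comparing — Policy A: R=-6333, Policy B: R=80, Policy C: R=-7933. Lowest is -7933 (Policy C).

-7933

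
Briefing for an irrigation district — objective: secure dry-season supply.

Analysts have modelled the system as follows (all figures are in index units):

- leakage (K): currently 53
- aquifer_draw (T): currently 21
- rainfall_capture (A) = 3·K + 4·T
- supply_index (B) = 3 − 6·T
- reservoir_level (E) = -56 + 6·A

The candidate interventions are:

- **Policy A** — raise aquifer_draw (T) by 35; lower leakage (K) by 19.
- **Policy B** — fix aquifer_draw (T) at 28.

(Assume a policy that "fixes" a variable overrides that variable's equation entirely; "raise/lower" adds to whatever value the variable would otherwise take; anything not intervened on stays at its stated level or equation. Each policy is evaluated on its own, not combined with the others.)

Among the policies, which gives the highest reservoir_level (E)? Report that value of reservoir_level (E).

Policy A (T + 35, K − 19):
  K = 53 − 19 = 34
  T = 21 + 35 = 56
  A = 0 + 3·34 + 4·56 = 326
  E = -56 + 6·326 = 1900
Policy B (T := 28):
  K = 53
  T = 28
  A = 0 + 3·53 + 4·28 = 271
  E = -56 + 6·271 = 1570
Comparing — Policy A: E=1900, Policy B: E=1570. Highest is 1900 (Policy A).

1900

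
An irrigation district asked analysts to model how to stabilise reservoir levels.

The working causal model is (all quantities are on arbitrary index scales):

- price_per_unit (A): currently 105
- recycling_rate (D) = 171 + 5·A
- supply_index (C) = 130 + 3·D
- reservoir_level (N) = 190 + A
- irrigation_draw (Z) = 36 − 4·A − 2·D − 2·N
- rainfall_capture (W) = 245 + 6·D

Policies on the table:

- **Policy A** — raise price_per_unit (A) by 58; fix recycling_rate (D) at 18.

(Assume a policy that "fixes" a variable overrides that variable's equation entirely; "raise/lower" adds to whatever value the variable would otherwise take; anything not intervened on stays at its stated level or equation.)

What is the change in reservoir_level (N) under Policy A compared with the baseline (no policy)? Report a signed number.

58

Baseline:
  A = 105
  N = 190 + 105 = 295
Policy A (A + 58, D := 18):
  A = 105 + 58 = 163
  N = 190 + 163 = 353
Change in N: 353 − 295 = 58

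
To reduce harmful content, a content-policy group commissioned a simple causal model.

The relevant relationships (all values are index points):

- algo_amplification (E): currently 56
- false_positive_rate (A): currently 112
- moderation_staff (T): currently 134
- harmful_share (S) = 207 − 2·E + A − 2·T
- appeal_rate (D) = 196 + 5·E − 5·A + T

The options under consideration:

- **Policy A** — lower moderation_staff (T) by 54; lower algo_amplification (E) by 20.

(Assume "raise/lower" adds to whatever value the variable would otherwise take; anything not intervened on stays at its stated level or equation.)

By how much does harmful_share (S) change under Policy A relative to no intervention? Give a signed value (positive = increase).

Baseline:
  E = 56
  A = 112
  T = 134
  S = 207 − 2·56 + 112 − 2·134 = -61
Policy A (T − 54, E − 20):
  E = 56 − 20 = 36
  A = 112
  T = 134 − 54 = 80
  S = 207 − 2·36 + 112 − 2·80 = 87
Change in S: 87 − (-61) = 148

148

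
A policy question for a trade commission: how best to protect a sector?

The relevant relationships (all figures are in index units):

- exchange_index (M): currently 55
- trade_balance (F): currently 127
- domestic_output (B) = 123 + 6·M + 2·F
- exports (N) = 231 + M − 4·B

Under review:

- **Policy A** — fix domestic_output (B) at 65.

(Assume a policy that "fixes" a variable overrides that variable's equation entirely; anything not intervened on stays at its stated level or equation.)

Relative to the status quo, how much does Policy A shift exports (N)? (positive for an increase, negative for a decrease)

2568

Baseline:
  M = 55
  F = 127
  B = 123 + 6·55 + 2·127 = 707
  N = 231 + 55 − 4·707 = -2542
Policy A (B := 65):
  M = 55
  F = 127
  B = 65
  N = 231 + 55 − 4·65 = 26
Change in N: 26 − (-2542) = 2568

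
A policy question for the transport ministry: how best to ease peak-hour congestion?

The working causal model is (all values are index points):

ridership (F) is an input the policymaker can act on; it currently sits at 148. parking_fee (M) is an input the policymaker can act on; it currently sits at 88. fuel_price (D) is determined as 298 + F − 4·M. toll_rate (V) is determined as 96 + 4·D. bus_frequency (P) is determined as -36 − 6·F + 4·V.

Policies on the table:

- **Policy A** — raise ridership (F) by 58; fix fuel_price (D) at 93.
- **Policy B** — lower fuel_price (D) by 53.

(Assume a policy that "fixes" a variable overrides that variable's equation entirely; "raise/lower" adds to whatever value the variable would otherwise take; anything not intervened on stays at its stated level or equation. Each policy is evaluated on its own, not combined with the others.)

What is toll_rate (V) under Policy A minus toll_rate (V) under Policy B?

208

Policy A (F + 58, D := 93):
  F = 148 + 58 = 206
  M = 88
  D = 93
  V = 96 + 4·93 = 468
Policy B (D − 53):
  F = 148
  M = 88
  D = 298 + 148 − 4·88 (−53 from intervention) = 41
  V = 96 + 4·41 = 260
V: 468 − 260 = 208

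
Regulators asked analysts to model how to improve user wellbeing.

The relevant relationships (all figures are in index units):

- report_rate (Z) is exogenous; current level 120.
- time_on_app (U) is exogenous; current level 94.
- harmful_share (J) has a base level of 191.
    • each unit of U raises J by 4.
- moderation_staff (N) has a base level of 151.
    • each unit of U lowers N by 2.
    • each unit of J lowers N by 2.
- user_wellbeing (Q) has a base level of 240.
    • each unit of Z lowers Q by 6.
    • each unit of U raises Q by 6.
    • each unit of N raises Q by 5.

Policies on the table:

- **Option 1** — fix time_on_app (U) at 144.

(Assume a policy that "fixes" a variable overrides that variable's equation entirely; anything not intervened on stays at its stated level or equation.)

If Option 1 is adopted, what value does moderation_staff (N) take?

-1671

Option 1 (U := 144):
  U = 144
  J = 191 + 4·144 = 767
  N = 151 − 2·144 − 2·767 = -1671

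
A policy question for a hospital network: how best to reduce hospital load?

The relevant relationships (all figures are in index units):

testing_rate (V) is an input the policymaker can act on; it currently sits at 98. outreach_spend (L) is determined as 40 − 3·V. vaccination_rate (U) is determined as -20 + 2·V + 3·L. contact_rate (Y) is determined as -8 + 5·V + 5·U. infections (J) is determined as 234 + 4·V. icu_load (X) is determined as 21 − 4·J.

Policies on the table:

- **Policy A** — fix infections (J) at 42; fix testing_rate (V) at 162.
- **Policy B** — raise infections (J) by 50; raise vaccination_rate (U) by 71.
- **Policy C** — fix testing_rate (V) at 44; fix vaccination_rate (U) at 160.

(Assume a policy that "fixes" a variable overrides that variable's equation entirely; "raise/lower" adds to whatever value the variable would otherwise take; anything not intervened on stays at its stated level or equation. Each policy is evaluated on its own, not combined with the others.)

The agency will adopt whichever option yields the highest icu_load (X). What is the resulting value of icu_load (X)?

Policy A (J := 42, V := 162):
  V = 162
  J = 42
  X = 21 − 4·42 = -147
Policy B (J + 50, U + 71):
  V = 98
  J = 234 + 4·98 (+50 from intervention) = 676
  X = 21 − 4·676 = -2683
Policy C (V := 44, U := 160):
  V = 44
  J = 234 + 4·44 = 410
  X = 21 − 4·410 = -1619
Comparing — Policy A: X=-147, Policy B: X=-2683, Policy C: X=-1619. Highest is -147 (Policy A).

-147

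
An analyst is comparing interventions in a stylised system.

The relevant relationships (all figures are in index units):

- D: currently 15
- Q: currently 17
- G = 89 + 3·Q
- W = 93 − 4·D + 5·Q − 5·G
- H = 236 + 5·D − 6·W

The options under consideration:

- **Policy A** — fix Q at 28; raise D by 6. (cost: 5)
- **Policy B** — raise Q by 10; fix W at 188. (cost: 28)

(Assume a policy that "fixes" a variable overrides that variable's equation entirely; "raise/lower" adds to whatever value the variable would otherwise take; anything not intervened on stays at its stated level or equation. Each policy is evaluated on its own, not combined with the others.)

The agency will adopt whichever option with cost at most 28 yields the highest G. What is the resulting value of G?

173

Policy A (Q := 28, D + 6):
  Q = 28
  G = 89 + 3·28 = 173
Policy B (Q + 10, W := 188):
  Q = 17 + 10 = 27
  G = 89 + 3·27 = 170
Comparing — Policy A: G=173, Policy B: G=170. Highest is 173 (Policy A).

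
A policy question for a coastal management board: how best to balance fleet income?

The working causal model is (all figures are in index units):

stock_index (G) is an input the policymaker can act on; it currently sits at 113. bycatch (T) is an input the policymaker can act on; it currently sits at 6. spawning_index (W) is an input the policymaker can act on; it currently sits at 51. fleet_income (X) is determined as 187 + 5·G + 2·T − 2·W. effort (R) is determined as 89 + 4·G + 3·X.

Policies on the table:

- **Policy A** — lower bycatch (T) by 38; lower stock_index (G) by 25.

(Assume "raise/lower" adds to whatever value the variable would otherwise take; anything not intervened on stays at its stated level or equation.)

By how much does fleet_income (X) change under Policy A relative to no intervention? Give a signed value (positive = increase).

-201

Baseline:
  G = 113
  T = 6
  W = 51
  X = 187 + 5·113 + 2·6 − 2·51 = 662
Policy A (T − 38, G − 25):
  G = 113 − 25 = 88
  T = 6 − 38 = -32
  W = 51
  X = 187 + 5·88 + 2·(-32) − 2·51 = 461
Change in X: 461 − 662 = -201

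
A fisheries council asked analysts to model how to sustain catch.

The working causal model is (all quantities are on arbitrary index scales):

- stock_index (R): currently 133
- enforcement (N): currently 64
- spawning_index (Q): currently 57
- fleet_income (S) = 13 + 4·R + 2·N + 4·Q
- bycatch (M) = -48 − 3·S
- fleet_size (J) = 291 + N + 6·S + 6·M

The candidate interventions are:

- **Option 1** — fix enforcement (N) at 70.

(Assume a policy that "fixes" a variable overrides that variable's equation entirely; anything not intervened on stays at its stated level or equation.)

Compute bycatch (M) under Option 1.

Option 1 (N := 70):
  R = 133
  N = 70
  Q = 57
  S = 13 + 4·133 + 2·70 + 4·57 = 913
  M = -48 − 3·913 = -2787

-2787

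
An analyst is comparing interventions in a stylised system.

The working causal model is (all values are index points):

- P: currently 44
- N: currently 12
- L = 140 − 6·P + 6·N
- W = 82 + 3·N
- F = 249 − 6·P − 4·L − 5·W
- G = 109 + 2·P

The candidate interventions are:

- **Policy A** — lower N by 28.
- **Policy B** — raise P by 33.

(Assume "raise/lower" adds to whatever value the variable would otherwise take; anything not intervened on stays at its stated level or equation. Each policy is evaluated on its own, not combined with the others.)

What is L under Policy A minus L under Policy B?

30

Policy A (N − 28):
  P = 44
  N = 12 − 28 = -16
  L = 140 − 6·44 + 6·(-16) = -220
Policy B (P + 33):
  P = 44 + 33 = 77
  N = 12
  L = 140 − 6·77 + 6·12 = -250
L: -220 − (-250) = 30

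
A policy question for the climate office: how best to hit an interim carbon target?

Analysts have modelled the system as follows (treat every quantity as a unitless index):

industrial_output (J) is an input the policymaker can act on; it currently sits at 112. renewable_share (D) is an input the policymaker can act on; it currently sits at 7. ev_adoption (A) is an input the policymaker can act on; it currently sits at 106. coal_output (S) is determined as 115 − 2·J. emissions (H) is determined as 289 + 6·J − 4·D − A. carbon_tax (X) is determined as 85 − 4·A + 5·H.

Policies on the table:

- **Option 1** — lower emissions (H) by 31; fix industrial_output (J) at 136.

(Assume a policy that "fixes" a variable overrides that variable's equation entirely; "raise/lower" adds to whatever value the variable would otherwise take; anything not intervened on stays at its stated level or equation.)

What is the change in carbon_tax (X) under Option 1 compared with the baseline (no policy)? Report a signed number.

Baseline:
  J = 112
  D = 7
  A = 106
  H = 289 + 6·112 − 4·7 − 106 = 827
  X = 85 − 4·106 + 5·827 = 3796
Option 1 (H − 31, J := 136):
  J = 136
  D = 7
  A = 106
  H = 289 + 6·136 − 4·7 − 106 (−31 from intervention) = 940
  X = 85 − 4·106 + 5·940 = 4361
Change in X: 4361 − 3796 = 565

565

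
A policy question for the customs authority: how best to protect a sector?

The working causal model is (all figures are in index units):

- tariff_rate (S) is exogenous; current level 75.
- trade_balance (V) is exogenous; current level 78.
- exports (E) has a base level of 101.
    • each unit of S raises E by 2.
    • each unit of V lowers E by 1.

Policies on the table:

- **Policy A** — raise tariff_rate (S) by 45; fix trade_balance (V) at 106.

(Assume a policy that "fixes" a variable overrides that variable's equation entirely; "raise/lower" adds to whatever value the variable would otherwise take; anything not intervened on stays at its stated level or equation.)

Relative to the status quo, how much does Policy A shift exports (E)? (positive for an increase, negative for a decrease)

Baseline:
  S = 75
  V = 78
  E = 101 + 2·75 − 78 = 173
Policy A (S + 45, V := 106):
  S = 75 + 45 = 120
  V = 106
  E = 101 + 2·120 − 106 = 235
Change in E: 235 − 173 = 62

62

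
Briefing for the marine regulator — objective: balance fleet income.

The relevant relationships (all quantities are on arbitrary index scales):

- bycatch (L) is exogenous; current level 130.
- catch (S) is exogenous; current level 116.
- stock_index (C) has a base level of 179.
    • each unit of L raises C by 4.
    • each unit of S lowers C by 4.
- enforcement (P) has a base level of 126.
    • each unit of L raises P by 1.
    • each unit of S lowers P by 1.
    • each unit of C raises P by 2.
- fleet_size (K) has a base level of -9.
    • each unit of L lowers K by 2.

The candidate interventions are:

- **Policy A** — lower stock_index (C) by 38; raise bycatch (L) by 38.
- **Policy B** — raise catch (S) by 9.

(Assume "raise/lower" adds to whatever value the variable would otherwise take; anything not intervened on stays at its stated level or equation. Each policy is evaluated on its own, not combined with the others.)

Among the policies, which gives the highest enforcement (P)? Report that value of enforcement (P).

Policy A (C − 38, L + 38):
  L = 130 + 38 = 168
  S = 116
  C = 179 + 4·168 − 4·116 (−38 from intervention) = 349
  P = 126 + 168 − 116 + 2·349 = 876
Policy B (S + 9):
  L = 130
  S = 116 + 9 = 125
  C = 179 + 4·130 − 4·125 = 199
  P = 126 + 130 − 125 + 2·199 = 529
Comparing — Policy A: P=876, Policy B: P=529. Highest is 876 (Policy A).

876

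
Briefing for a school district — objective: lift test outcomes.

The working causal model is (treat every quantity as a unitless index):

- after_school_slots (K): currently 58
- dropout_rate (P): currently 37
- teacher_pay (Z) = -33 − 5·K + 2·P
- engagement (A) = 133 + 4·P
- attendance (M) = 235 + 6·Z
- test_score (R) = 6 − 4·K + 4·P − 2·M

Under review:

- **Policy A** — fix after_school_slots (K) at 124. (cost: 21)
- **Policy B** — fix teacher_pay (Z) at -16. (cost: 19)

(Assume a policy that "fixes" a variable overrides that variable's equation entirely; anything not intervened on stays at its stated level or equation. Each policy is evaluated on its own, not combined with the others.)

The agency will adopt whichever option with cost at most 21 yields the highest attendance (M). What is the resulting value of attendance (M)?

139

Policy A (K := 124):
  K = 124
  P = 37
  Z = -33 − 5·124 + 2·37 = -579
  M = 235 + 6·(-579) = -3239
Policy B (Z := -16):
  K = 58
  P = 37
  Z = -16
  M = 235 + 6·(-16) = 139
Comparing — Policy A: M=-3239, Policy B: M=139. Highest is 139 (Policy B).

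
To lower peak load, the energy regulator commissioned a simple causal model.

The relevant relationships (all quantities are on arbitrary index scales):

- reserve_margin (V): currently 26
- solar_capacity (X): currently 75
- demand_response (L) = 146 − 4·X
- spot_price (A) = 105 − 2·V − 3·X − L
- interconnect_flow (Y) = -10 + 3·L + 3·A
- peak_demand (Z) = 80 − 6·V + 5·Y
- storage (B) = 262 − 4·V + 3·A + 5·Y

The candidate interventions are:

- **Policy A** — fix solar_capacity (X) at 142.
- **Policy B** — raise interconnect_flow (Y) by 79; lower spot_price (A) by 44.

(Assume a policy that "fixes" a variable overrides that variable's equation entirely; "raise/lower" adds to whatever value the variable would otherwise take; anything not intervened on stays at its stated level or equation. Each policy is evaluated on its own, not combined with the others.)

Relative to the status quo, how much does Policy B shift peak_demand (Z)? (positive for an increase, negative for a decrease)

-265

Baseline:
  V = 26
  X = 75
  L = 146 − 4·75 = -154
  A = 105 − 2·26 − 3·75 − (-154) = -18
  Y = -10 + 3·(-154) + 3·(-18) = -526
  Z = 80 − 6·26 + 5·(-526) = -2706
Policy B (Y + 79, A − 44):
  V = 26
  X = 75
  L = 146 − 4·75 = -154
  A = 105 − 2·26 − 3·75 − (-154) (−44 from intervention) = -62
  Y = -10 + 3·(-154) + 3·(-62) (+79 from intervention) = -579
  Z = 80 − 6·26 + 5·(-579) = -2971
Change in Z: -2971 − (-2706) = -265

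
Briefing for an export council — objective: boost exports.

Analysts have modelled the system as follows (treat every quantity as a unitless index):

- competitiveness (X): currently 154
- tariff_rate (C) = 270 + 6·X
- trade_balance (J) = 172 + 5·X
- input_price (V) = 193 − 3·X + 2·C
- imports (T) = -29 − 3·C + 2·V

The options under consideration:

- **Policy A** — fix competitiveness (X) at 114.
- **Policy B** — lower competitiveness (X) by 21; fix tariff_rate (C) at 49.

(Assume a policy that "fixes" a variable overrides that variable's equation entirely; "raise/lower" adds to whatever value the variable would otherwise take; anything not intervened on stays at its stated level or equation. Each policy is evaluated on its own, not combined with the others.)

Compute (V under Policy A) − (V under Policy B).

Policy A (X := 114):
  X = 114
  C = 270 + 6·114 = 954
  V = 193 − 3·114 + 2·954 = 1759
Policy B (X − 21, C := 49):
  X = 154 − 21 = 133
  C = 49
  V = 193 − 3·133 + 2·49 = -108
V: 1759 − (-108) = 1867

1867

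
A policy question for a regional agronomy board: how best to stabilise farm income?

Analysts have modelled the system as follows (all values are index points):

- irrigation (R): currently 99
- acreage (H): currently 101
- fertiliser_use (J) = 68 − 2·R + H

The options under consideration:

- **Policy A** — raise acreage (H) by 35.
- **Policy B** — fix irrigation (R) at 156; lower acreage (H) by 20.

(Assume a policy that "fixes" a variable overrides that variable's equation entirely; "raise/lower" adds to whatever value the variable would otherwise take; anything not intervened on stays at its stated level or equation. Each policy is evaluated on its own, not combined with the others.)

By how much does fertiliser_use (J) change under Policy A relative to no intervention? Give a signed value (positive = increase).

35

Baseline:
  R = 99
  H = 101
  J = 68 − 2·99 + 101 = -29
Policy A (H + 35):
  R = 99
  H = 101 + 35 = 136
  J = 68 − 2·99 + 136 = 6
Change in J: 6 − (-29) = 35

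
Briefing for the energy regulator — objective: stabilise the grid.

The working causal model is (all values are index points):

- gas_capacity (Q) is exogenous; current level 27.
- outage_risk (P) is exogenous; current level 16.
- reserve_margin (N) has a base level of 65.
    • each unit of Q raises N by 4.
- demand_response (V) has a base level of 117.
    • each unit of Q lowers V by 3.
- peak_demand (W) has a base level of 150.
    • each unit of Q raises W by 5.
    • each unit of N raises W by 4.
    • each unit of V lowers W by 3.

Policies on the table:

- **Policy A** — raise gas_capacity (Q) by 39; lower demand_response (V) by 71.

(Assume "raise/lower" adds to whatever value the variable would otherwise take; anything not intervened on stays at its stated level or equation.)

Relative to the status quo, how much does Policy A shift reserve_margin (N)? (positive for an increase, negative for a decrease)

156

Baseline:
  Q = 27
  N = 65 + 4·27 = 173
Policy A (Q + 39, V − 71):
  Q = 27 + 39 = 66
  N = 65 + 4·66 = 329
Change in N: 329 − 173 = 156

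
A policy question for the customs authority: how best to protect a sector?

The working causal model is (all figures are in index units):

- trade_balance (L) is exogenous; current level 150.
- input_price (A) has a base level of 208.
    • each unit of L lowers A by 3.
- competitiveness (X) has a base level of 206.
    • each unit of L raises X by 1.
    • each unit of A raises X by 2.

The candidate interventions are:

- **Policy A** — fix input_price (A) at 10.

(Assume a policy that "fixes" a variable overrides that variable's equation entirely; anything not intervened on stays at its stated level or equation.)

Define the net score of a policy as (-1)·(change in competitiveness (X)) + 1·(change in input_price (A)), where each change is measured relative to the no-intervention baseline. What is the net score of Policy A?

-252

Baseline:
  L = 150
  A = 208 − 3·150 = -242
  X = 206 + 150 + 2·(-242) = -128
Policy A (A := 10):
  L = 150
  A = 10
  X = 206 + 150 + 2·10 = 376
ΔX = 376 − (-128) = 504; ΔA = 10 − (-242) = 252
Score = (-1)·504 + 1·252 = -252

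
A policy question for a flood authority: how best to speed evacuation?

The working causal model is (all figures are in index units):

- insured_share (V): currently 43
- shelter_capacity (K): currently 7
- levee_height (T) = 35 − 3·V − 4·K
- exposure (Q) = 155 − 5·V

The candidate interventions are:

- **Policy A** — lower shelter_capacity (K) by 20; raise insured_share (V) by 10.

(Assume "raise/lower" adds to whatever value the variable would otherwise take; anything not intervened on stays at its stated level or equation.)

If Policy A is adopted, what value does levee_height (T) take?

-72

Policy A (K − 20, V + 10):
  V = 43 + 10 = 53
  K = 7 − 20 = -13
  T = 35 − 3·53 − 4·(-13) = -72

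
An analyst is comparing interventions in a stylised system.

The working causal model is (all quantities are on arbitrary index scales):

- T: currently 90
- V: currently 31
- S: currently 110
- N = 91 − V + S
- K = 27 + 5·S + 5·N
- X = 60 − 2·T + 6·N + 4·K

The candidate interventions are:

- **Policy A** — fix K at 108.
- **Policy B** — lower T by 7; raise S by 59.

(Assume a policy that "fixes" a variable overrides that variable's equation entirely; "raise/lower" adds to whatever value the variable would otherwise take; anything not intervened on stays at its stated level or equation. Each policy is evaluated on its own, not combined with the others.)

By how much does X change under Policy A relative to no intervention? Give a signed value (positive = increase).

Baseline:
  T = 90
  V = 31
  S = 110
  N = 91 − 31 + 110 = 170
  K = 27 + 5·110 + 5·170 = 1427
  X = 60 − 2·90 + 6·170 + 4·1427 = 6608
Policy A (K := 108):
  T = 90
  V = 31
  S = 110
  N = 91 − 31 + 110 = 170
  K = 108
  X = 60 − 2·90 + 6·170 + 4·108 = 1332
Change in X: 1332 − 6608 = -5276

-5276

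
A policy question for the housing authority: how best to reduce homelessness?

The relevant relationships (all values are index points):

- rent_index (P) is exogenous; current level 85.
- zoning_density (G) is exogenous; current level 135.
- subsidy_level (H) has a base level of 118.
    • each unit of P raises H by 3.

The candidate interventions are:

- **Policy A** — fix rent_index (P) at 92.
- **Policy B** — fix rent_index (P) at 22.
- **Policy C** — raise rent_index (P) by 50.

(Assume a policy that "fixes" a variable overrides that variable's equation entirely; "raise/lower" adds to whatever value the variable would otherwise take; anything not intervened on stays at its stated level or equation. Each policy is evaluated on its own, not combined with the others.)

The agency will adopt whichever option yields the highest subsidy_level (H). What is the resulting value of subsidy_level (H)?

Policy A (P := 92):
  P = 92
  H = 118 + 3·92 = 394
Policy B (P := 22):
  P = 22
  H = 118 + 3·22 = 184
Policy C (P + 50):
  P = 85 + 50 = 135
  H = 118 + 3·135 = 523
Comparing — Policy A: H=394, Policy B: H=184, Policy C: H=523. Highest is 523 (Policy C).

523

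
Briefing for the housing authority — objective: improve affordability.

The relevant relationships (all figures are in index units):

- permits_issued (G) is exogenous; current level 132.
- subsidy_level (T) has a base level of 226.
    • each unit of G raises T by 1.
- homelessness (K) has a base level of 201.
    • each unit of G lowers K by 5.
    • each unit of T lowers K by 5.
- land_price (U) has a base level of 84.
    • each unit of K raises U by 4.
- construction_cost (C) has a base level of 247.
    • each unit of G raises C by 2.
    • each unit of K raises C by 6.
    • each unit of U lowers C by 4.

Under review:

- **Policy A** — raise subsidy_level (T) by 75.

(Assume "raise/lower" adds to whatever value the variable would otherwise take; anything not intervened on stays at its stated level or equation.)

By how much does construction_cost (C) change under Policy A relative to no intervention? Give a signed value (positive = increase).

3750

Baseline:
  G = 132
  T = 226 + 132 = 358
  K = 201 − 5·132 − 5·358 = -2249
  U = 84 + 4·(-2249) = -8912
  C = 247 + 2·132 + 6·(-2249) − 4·(-8912) = 22665
Policy A (T + 75):
  G = 132
  T = 226 + 132 (+75 from intervention) = 433
  K = 201 − 5·132 − 5·433 = -2624
  U = 84 + 4·(-2624) = -10412
  C = 247 + 2·132 + 6·(-2624) − 4·(-10412) = 26415
Change in C: 26415 − 22665 = 3750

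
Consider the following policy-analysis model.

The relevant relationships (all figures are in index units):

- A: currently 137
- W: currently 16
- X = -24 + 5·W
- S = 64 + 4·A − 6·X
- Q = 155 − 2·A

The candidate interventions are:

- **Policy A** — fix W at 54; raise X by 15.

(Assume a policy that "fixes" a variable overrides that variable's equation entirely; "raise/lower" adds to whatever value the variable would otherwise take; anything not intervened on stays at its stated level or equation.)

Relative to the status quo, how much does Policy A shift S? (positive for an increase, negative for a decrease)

-1230

Baseline:
  A = 137
  W = 16
  X = -24 + 5·16 = 56
  S = 64 + 4·137 − 6·56 = 276
Policy A (W := 54, X + 15):
  A = 137
  W = 54
  X = -24 + 5·54 (+15 from intervention) = 261
  S = 64 + 4·137 − 6·261 = -954
Change in S: -954 − 276 = -1230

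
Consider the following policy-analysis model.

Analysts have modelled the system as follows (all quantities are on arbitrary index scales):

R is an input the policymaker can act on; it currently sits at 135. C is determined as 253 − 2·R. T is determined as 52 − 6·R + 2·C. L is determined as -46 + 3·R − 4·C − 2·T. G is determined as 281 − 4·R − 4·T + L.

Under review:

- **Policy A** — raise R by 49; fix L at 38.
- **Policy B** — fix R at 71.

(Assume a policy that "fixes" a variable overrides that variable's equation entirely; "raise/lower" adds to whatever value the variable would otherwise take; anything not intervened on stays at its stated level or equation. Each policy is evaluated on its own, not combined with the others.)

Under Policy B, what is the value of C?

111

Policy B (R := 71):
  R = 71
  C = 253 − 2·71 = 111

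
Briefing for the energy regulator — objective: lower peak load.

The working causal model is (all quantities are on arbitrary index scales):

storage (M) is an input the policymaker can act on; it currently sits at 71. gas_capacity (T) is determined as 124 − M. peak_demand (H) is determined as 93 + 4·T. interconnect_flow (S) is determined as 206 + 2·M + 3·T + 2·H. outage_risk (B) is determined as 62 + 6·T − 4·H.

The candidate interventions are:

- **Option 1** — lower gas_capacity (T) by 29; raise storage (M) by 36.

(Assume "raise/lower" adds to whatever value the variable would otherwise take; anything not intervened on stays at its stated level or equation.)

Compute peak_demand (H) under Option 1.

45

Option 1 (T − 29, M + 36):
  M = 71 + 36 = 107
  T = 124 − 107 (−29 from intervention) = -12
  H = 93 + 4·(-12) = 45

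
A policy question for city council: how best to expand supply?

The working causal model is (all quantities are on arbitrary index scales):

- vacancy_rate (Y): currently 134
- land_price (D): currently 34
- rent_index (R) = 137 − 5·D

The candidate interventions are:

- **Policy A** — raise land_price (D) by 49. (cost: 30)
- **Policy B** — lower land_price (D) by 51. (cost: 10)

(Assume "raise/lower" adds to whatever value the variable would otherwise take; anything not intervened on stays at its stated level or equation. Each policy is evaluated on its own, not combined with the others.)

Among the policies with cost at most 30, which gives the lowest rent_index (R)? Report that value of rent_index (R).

Policy A (D + 49):
  D = 34 + 49 = 83
  R = 137 − 5·83 = -278
Policy B (D − 51):
  D = 34 − 51 = -17
  R = 137 − 5·(-17) = 222
Comparing — Policy A: R=-278, Policy B: R=222. Lowest is -278 (Policy A).

-278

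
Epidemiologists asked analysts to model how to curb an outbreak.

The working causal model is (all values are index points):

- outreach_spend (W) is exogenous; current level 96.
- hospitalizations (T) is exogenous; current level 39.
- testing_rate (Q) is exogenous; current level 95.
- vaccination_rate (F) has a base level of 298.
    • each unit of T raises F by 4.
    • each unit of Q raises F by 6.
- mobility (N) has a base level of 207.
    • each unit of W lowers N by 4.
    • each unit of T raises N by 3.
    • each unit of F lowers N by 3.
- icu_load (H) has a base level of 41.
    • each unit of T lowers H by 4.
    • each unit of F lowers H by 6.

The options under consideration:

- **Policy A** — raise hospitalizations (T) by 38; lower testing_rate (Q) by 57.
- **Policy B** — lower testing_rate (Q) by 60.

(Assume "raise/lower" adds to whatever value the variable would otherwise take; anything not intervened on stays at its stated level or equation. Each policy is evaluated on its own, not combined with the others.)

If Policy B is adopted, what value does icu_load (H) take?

-4099

Policy B (Q − 60):
  T = 39
  Q = 95 − 60 = 35
  F = 298 + 4·39 + 6·35 = 664
  H = 41 − 4·39 − 6·664 = -4099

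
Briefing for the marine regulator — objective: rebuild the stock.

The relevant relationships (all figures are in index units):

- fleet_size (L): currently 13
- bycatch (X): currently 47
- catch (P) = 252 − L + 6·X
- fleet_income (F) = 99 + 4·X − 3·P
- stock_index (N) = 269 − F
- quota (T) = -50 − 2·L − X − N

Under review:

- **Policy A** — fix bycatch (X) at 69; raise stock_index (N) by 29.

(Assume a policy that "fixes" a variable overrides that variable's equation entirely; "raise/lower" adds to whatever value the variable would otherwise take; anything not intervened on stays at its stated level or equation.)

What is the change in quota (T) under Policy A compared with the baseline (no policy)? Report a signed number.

-359

Baseline:
  L = 13
  X = 47
  P = 252 − 13 + 6·47 = 521
  F = 99 + 4·47 − 3·521 = -1276
  N = 269 − (-1276) = 1545
  T = -50 − 2·13 − 47 − 1545 = -1668
Policy A (X := 69, N + 29):
  L = 13
  X = 69
  P = 252 − 13 + 6·69 = 653
  F = 99 + 4·69 − 3·653 = -1584
  N = 269 − (-1584) (+29 from intervention) = 1882
  T = -50 − 2·13 − 69 − 1882 = -2027
Change in T: -2027 − (-1668) = -359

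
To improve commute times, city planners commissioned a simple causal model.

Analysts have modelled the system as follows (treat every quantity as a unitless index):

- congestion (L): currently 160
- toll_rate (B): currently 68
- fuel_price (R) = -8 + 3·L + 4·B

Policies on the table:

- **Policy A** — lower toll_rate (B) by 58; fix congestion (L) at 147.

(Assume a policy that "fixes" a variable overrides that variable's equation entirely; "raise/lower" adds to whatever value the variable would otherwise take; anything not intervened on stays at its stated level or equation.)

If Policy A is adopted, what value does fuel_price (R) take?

Policy A (B − 58, L := 147):
  L = 147
  B = 68 − 58 = 10
  R = -8 + 3·147 + 4·10 = 473

473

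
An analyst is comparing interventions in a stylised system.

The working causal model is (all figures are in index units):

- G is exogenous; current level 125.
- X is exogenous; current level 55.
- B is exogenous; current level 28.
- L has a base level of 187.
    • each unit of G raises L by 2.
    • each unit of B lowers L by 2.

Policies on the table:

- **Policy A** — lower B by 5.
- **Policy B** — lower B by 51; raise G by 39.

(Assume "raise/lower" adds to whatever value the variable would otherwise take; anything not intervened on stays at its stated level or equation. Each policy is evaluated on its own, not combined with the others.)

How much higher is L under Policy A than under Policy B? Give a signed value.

-170

Policy A (B − 5):
  G = 125
  B = 28 − 5 = 23
  L = 187 + 2·125 − 2·23 = 391
Policy B (B − 51, G + 39):
  G = 125 + 39 = 164
  B = 28 − 51 = -23
  L = 187 + 2·164 − 2·(-23) = 561
L: 391 − 561 = -170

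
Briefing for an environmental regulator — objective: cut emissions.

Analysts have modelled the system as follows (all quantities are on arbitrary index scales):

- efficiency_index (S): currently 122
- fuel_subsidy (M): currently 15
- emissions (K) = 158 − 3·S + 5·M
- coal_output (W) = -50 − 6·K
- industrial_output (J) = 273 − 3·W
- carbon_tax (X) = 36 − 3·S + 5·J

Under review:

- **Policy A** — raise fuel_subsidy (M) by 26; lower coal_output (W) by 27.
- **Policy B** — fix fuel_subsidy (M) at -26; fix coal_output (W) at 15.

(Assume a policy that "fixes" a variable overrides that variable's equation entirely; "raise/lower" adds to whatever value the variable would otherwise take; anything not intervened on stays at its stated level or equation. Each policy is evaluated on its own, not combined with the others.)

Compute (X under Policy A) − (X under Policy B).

Policy A (M + 26, W − 27):
  S = 122
  M = 15 + 26 = 41
  K = 158 − 3·122 + 5·41 = -3
  W = -50 − 6·(-3) (−27 from intervention) = -59
  J = 273 − 3·(-59) = 450
  X = 36 − 3·122 + 5·450 = 1920
Policy B (M := -26, W := 15):
  S = 122
  M = -26
  K = 158 − 3·122 + 5·(-26) = -338
  W = 15
  J = 273 − 3·15 = 228
  X = 36 − 3·122 + 5·228 = 810
X: 1920 − 810 = 1110

1110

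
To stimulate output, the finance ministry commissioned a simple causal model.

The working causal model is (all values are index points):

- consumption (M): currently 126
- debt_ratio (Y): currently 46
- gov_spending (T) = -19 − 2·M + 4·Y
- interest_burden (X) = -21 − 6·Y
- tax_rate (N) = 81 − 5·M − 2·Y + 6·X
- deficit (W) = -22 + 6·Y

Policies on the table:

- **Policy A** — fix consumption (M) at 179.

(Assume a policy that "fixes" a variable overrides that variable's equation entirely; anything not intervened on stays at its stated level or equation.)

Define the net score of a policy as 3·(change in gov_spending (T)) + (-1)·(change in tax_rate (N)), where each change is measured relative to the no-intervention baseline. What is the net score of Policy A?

Baseline:
  M = 126
  Y = 46
  T = -19 − 2·126 + 4·46 = -87
  X = -21 − 6·46 = -297
  N = 81 − 5·126 − 2·46 + 6·(-297) = -2423
Policy A (M := 179):
  M = 179
  Y = 46
  T = -19 − 2·179 + 4·46 = -193
  X = -21 − 6·46 = -297
  N = 81 − 5·179 − 2·46 + 6·(-297) = -2688
ΔT = -193 − (-87) = -106; ΔN = -2688 − (-2423) = -265
Score = 3·(-106) + (-1)·(-265) = -53

-53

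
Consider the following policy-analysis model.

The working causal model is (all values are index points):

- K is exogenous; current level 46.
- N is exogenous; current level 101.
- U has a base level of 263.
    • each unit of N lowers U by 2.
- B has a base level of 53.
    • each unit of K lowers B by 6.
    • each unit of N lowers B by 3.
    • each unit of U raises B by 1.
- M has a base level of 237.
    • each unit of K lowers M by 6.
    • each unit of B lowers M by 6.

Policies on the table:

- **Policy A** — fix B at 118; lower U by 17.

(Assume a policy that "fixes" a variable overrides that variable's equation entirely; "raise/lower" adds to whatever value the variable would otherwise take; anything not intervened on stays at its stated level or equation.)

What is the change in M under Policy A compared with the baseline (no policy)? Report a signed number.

-3498

Baseline:
  K = 46
  N = 101
  U = 263 − 2·101 = 61
  B = 53 − 6·46 − 3·101 + 61 = -465
  M = 237 − 6·46 − 6·(-465) = 2751
Policy A (B := 118, U − 17):
  K = 46
  N = 101
  U = 263 − 2·101 (−17 from intervention) = 44
  B = 118
  M = 237 − 6·46 − 6·118 = -747
Change in M: -747 − 2751 = -3498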